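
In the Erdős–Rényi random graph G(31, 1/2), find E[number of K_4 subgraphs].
E[# K_4] = C(31, 4) · (1/2)^C(4, 2) = 31465 / 2^6 = 491.640625

For each 4-subset S of vertices (there are C(31, 4) = 31465 such S), let X_S = 1 if S induces a K_4 (all C(4, 2) = 6 edges present). Then P(X_S = 1) = (1/2)^6 = 1/64. By linearity of expectation, E[# K_4] = C(31, 4) · (1/2)^6 = 31465 / 64 = 491.640625.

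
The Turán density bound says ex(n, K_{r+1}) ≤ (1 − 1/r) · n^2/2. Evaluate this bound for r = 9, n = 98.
Turán density bound = (8/9) · 98^2/2 = 38416/9 ≈ 4268.4444

Turán's theorem: ex(n, K_{r+1}) is achieved by the complete r-partite Turán graph T(n, r) with parts as balanced as possible, and is at most (1 − 1/r) · n^2/2. For r = 9, n = 98: the density bound is (8/9) · 9604/2 = 38416/9 ≈ 4268.4444. The integer-valued extremum is e(T(98, 9)) = 4268, which is strictly less than the density bound 38416/9 since 9 ∤ 98 (the parts of T(98, 9) cannot all be equal).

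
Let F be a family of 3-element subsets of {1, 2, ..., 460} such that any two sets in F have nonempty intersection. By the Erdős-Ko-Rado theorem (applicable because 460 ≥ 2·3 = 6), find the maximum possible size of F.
max |F| = C(459, 2) = 105111

Erdős-Ko-Rado (1961): when n ≥ 2k, max |F| = C(n−1, k−1). The bound is attained by the star {A : i ∈ A} for any fixed i ∈ [n]. Here C(460−1, 3−1) = C(459, 2) = 105111.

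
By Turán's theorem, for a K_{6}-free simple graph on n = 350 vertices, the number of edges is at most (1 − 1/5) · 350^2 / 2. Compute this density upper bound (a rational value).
Turán density bound = (4/5) · 350^2/2 = 49000

Turán's theorem: ex(n, K_{r+1}) is achieved by the complete r-partite Turán graph T(n, r) with parts as balanced as possible, and is at most (1 − 1/r) · n^2/2. For r = 5, n = 350: the density bound is (4/5) · 122500/2 = 49000. Since 5 ∣ 350, the Turán graph T(350, 5) has parts of equal size 70, and its edge count e(T(350, 5)) = 49000 attains the density bound exactly.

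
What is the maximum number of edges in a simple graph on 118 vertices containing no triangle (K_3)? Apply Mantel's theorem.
ex(118, K_3) = ⌊118^2/4⌋ = 3481

Mantel (1907): a triangle-free graph on n vertices has at most ⌊n^2/4⌋ edges, with equality for the complete bipartite graph K_{⌊n/2⌋, ⌈n/2⌉}. For n = 118: ⌊118^2/4⌋ = ⌊13924/4⌋ = 3481. The extremal graph is K_{59, 59}, which has 59·59 = 3481 edges.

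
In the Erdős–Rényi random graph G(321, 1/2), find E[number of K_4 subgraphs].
E[# K_4] = C(321, 4) · (1/2)^C(4, 2) = 434171760 / 2^6 = 27135735/4 = 6783933.75

For each 4-subset S of vertices (there are C(321, 4) = 434171760 such S), let X_S = 1 if S induces a K_4 (all C(4, 2) = 6 edges present). Then P(X_S = 1) = (1/2)^6 = 1/64. By linearity of expectation, E[# K_4] = C(321, 4) · (1/2)^6 = 434171760 / 64 = 27135735/4 = 6783933.75.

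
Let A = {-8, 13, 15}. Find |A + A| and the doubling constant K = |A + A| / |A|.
K = |A + A| / |A| = 6/3 = 2

Enumerate A + A = {a + b : a, b ∈ A}. With |A| = 3, there are |A|^2 = 9 ordered sum pairs; collecting distinct values, A + A = {-16, 5, 7, 26, 28, 30}, so |A + A| = 6. Thus K = 6/3 = 2. For comparison, the minimum possible |A + A| over all 3-element sets is 2·3 − 1 = 5 (so min K = 5/3), attained only by arithmetic progressions.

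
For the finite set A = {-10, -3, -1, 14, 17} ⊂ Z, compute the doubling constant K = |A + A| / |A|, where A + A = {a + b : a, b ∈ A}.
K = |A + A| / |A| = 15/5 = 3

Enumerate A + A = {a + b : a, b ∈ A}. With |A| = 5, there are |A|^2 = 25 ordered sum pairs; collecting distinct values, A + A = {-20, -13, -11, -6, -4, -2, 4, 7, 11, 13, 14, 16, 28, 31, 34}, so |A + A| = 15. Thus K = 15/5 = 3. For comparison, the minimum possible |A + A| over all 5-element sets is 2·5 − 1 = 9 (so min K = 9/5), attained only by arithmetic progressions.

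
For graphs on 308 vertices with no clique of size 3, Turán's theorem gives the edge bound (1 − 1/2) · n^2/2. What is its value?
Turán density bound = (1/2) · 308^2/2 = 23716

Turán's theorem: ex(n, K_{r+1}) is achieved by the complete r-partite Turán graph T(n, r) with parts as balanced as possible, and is at most (1 − 1/r) · n^2/2. For r = 2, n = 308: the density bound is (1/2) · 94864/2 = 23716. Since 2 ∣ 308, the Turán graph T(308, 2) has parts of equal size 154, and its edge count e(T(308, 2)) = 23716 attains the density bound exactly.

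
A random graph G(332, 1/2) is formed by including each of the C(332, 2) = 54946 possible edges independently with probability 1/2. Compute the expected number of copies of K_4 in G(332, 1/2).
E[# K_4] = C(332, 4) · (1/2)^C(4, 2) = 497123935 / 2^6 = 7767561.484375

For each 4-subset S of vertices (there are C(332, 4) = 497123935 such S), let X_S = 1 if S induces a K_4 (all C(4, 2) = 6 edges present). Then P(X_S = 1) = (1/2)^6 = 1/64. By linearity of expectation, E[# K_4] = C(332, 4) · (1/2)^6 = 497123935 / 64 = 7767561.484375.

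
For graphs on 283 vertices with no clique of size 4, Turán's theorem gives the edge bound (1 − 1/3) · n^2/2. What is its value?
Turán density bound = (2/3) · 283^2/2 = 80089/3 ≈ 26696.3333

Turán's theorem: ex(n, K_{r+1}) is achieved by the complete r-partite Turán graph T(n, r) with parts as balanced as possible, and is at most (1 − 1/r) · n^2/2. For r = 3, n = 283: the density bound is (2/3) · 80089/2 = 80089/3 ≈ 26696.3333. The integer-valued extremum is e(T(283, 3)) = 26696, which is strictly less than the density bound 80089/3 since 3 ∤ 283 (the parts of T(283, 3) cannot all be equal).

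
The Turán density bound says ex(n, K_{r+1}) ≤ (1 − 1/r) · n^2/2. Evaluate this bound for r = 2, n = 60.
Turán density bound = (1/2) · 60^2/2 = 900

Turán's theorem: ex(n, K_{r+1}) is achieved by the complete r-partite Turán graph T(n, r) with parts as balanced as possible, and is at most (1 − 1/r) · n^2/2. For r = 2, n = 60: the density bound is (1/2) · 3600/2 = 900. Since 2 ∣ 60, the Turán graph T(60, 2) has parts of equal size 30, and its edge count e(T(60, 2)) = 900 attains the density bound exactly.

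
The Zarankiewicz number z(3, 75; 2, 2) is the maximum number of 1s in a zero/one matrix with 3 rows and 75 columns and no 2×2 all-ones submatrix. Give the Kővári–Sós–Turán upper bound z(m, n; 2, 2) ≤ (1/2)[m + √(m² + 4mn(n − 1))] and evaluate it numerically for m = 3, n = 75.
z(3, 75; 2, 2) ≤ (1/2)[3 + √(3² + 4·3·75·74)] = (1/2)[3 + √66609] = 130.5436

Kővári–Sós–Turán: let r_1, ..., r_3 be the row sums and z = Σ r_i the total number of 1s. Each pair of columns can share at most one row with both entries 1 (else a 2×2 all-ones block appears), so Σ_i C(r_i, 2) ≤ C(75, 2) = 2775. By convexity Σ_i C(r_i, 2) ≥ 3·C(z/3, 2) = z(z − 3)/(2·3), giving z² − 3z − 3·75·74 ≤ 0 and hence z ≤ (1/2)[3 + √(9 + 4·16650)] = (1/2)[3 + √66609] ≈ (1/2)(3 + 258.0872) = 130.5436.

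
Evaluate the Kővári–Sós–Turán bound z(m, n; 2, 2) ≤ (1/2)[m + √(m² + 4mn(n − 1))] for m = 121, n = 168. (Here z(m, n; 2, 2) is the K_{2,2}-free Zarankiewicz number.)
z(121, 168; 2, 2) ≤ (1/2)[121 + √(121² + 4·121·168·167)] = (1/2)[121 + √13593745] = 1903.9848

Kővári–Sós–Turán: let r_1, ..., r_121 be the row sums and z = Σ r_i the total number of 1s. Each pair of columns can share at most one row with both entries 1 (else a 2×2 all-ones block appears), so Σ_i C(r_i, 2) ≤ C(168, 2) = 14028. By convexity Σ_i C(r_i, 2) ≥ 121·C(z/121, 2) = z(z − 121)/(2·121), giving z² − 121z − 121·168·167 ≤ 0 and hence z ≤ (1/2)[121 + √(14641 + 4·3394776)] = (1/2)[121 + √13593745] ≈ (1/2)(121 + 3686.9696) = 1903.9848.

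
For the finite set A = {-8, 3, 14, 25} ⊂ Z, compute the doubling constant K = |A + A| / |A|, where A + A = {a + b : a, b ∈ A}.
K = |A + A| / |A| = 7/4

Enumerate A + A = {a + b : a, b ∈ A}. With |A| = 4, there are |A|^2 = 16 ordered sum pairs; collecting distinct values, A + A = {-16, -5, 6, 17, 28, 39, 50}, so |A + A| = 7. Thus K = 7/4. Here |A + A| = 2|A| − 1 = 7, the minimum possible — so K = 7/4 is minimal, which holds iff A is an arithmetic progression.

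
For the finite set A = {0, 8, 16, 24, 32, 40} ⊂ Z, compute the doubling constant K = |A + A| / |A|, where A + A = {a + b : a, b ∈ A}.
K = |A + A| / |A| = 11/6

Enumerate A + A = {a + b : a, b ∈ A}. With |A| = 6, there are |A|^2 = 36 ordered sum pairs; collecting distinct values, A + A = {0, 8, 16, 24, 32, 40, 48, 56, 64, 72, 80}, so |A + A| = 11. Thus K = 11/6. Here |A + A| = 2|A| − 1 = 11, the minimum possible — so K = 11/6 is minimal, which holds iff A is an arithmetic progression.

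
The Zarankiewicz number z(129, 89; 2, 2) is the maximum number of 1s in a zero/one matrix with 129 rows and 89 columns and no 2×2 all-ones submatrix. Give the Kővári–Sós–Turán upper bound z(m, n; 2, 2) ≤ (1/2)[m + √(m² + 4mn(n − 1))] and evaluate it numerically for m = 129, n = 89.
z(129, 89; 2, 2) ≤ (1/2)[129 + √(129² + 4·129·89·88)] = (1/2)[129 + √4057953] = 1071.7181

Kővári–Sós–Turán: let r_1, ..., r_129 be the row sums and z = Σ r_i the total number of 1s. Each pair of columns can share at most one row with both entries 1 (else a 2×2 all-ones block appears), so Σ_i C(r_i, 2) ≤ C(89, 2) = 3916. By convexity Σ_i C(r_i, 2) ≥ 129·C(z/129, 2) = z(z − 129)/(2·129), giving z² − 129z − 129·89·88 ≤ 0 and hence z ≤ (1/2)[129 + √(16641 + 4·1010328)] = (1/2)[129 + √4057953] ≈ (1/2)(129 + 2014.4361) = 1071.7181.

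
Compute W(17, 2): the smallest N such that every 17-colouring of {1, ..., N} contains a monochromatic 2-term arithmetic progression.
W(17, 2) = 17 + 1 = 18

A 2-term AP is any pair of integers, so a monochromatic 2-AP exists iff some colour is used at least twice. With 17 colours, the colouring i ↦ i on {1, ..., 17} uses each colour once, avoiding any monochromatic pair, so W(17, 2) > 17. For {1, ..., 18}, pigeonhole forces two integers of the same colour, which form a monochromatic 2-AP. Hence W(17, 2) = 18.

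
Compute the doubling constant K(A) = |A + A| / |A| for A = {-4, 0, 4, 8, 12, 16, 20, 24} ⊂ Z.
K = |A + A| / |A| = 15/8

Enumerate A + A = {a + b : a, b ∈ A}. With |A| = 8, there are |A|^2 = 64 ordered sum pairs; collecting distinct values, A + A = {-8, -4, 0, 4, 8, 12, 16, 20, 24, 28, 32, 36, 40, 44, 48}, so |A + A| = 15. Thus K = 15/8. Here |A + A| = 2|A| − 1 = 15, the minimum possible — so K = 15/8 is minimal, which holds iff A is an arithmetic progression.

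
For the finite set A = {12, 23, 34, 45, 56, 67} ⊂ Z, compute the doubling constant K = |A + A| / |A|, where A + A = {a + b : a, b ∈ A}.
K = |A + A| / |A| = 11/6

Enumerate A + A = {a + b : a, b ∈ A}. With |A| = 6, there are |A|^2 = 36 ordered sum pairs; collecting distinct values, A + A = {24, 35, 46, 57, 68, 79, 90, 101, 112, 123, 134}, so |A + A| = 11. Thus K = 11/6. Here |A + A| = 2|A| − 1 = 11, the minimum possible — so K = 11/6 is minimal, which holds iff A is an arithmetic progression.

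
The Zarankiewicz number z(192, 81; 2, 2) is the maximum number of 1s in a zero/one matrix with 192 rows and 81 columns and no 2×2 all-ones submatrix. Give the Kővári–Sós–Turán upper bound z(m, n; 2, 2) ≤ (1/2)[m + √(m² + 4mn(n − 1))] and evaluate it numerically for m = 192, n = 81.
z(192, 81; 2, 2) ≤ (1/2)[192 + √(192² + 4·192·81·80)] = (1/2)[192 + √5013504] = 1215.5428

Kővári–Sós–Turán: let r_1, ..., r_192 be the row sums and z = Σ r_i the total number of 1s. Each pair of columns can share at most one row with both entries 1 (else a 2×2 all-ones block appears), so Σ_i C(r_i, 2) ≤ C(81, 2) = 3240. By convexity Σ_i C(r_i, 2) ≥ 192·C(z/192, 2) = z(z − 192)/(2·192), giving z² − 192z − 192·81·80 ≤ 0 and hence z ≤ (1/2)[192 + √(36864 + 4·1244160)] = (1/2)[192 + √5013504] ≈ (1/2)(192 + 2239.0855) = 1215.5428.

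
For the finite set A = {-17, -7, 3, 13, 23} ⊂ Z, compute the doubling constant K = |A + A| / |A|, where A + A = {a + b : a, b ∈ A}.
K = |A + A| / |A| = 9/5

Enumerate A + A = {a + b : a, b ∈ A}. With |A| = 5, there are |A|^2 = 25 ordered sum pairs; collecting distinct values, A + A = {-34, -24, -14, -4, 6, 16, 26, 36, 46}, so |A + A| = 9. Thus K = 9/5. Here |A + A| = 2|A| − 1 = 9, the minimum possible — so K = 9/5 is minimal, which holds iff A is an arithmetic progression.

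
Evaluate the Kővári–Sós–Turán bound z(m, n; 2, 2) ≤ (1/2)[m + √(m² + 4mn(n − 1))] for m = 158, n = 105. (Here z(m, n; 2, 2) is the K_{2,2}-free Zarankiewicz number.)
z(158, 105; 2, 2) ≤ (1/2)[158 + √(158² + 4·158·105·104)] = (1/2)[158 + √6926404] = 1394.9031

Kővári–Sós–Turán: let r_1, ..., r_158 be the row sums and z = Σ r_i the total number of 1s. Each pair of columns can share at most one row with both entries 1 (else a 2×2 all-ones block appears), so Σ_i C(r_i, 2) ≤ C(105, 2) = 5460. By convexity Σ_i C(r_i, 2) ≥ 158·C(z/158, 2) = z(z − 158)/(2·158), giving z² − 158z − 158·105·104 ≤ 0 and hence z ≤ (1/2)[158 + √(24964 + 4·1725360)] = (1/2)[158 + √6926404] ≈ (1/2)(158 + 2631.8062) = 1394.9031.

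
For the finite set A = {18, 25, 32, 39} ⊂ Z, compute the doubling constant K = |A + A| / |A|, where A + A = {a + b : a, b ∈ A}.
K = |A + A| / |A| = 7/4

Enumerate A + A = {a + b : a, b ∈ A}. With |A| = 4, there are |A|^2 = 16 ordered sum pairs; collecting distinct values, A + A = {36, 43, 50, 57, 64, 71, 78}, so |A + A| = 7. Thus K = 7/4. Here |A + A| = 2|A| − 1 = 7, the minimum possible — so K = 7/4 is minimal, which holds iff A is an arithmetic progression.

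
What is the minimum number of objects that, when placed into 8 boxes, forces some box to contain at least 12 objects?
n = (12 − 1)·8 + 1 = 89

By the generalised pigeonhole principle, to guarantee some box contains ≥ r objects we need more than (r − 1) · k objects total. Threshold: n = (r − 1) · k + 1. With r = 12 and k = 8: n = 11 · 8 + 1 = 88 + 1 = 89. For n = 88 = 11 · 8, we can put exactly 11 objects in every box, avoiding 12 in any single one — so 89 is tight.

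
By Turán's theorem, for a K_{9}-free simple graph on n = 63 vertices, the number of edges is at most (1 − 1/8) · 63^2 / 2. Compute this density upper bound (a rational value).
Turán density bound = (7/8) · 63^2/2 = 27783/16 ≈ 1736.4375

Turán's theorem: ex(n, K_{r+1}) is achieved by the complete r-partite Turán graph T(n, r) with parts as balanced as possible, and is at most (1 − 1/r) · n^2/2. For r = 8, n = 63: the density bound is (7/8) · 3969/2 = 27783/16 ≈ 1736.4375. The integer-valued extremum is e(T(63, 8)) = 1736, which is strictly less than the density bound 27783/16 since 8 ∤ 63 (the parts of T(63, 8) cannot all be equal).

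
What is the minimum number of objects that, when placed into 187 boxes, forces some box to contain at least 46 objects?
n = (46 − 1)·187 + 1 = 8416

By the generalised pigeonhole principle, to guarantee some box contains ≥ r objects we need more than (r − 1) · k objects total. Threshold: n = (r − 1) · k + 1. With r = 46 and k = 187: n = 45 · 187 + 1 = 8415 + 1 = 8416. For n = 8415 = 45 · 187, we can put exactly 45 objects in every box, avoiding 46 in any single one — so 8416 is tight.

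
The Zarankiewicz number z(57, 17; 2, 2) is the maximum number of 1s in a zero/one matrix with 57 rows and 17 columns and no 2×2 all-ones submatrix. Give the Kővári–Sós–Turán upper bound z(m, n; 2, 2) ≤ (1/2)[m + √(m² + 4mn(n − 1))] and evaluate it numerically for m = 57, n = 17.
z(57, 17; 2, 2) ≤ (1/2)[57 + √(57² + 4·57·17·16)] = (1/2)[57 + √65265] = 156.2351

Kővári–Sós–Turán: let r_1, ..., r_57 be the row sums and z = Σ r_i the total number of 1s. Each pair of columns can share at most one row with both entries 1 (else a 2×2 all-ones block appears), so Σ_i C(r_i, 2) ≤ C(17, 2) = 136. By convexity Σ_i C(r_i, 2) ≥ 57·C(z/57, 2) = z(z − 57)/(2·57), giving z² − 57z − 57·17·16 ≤ 0 and hence z ≤ (1/2)[57 + √(3249 + 4·15504)] = (1/2)[57 + √65265] ≈ (1/2)(57 + 255.4702) = 156.2351.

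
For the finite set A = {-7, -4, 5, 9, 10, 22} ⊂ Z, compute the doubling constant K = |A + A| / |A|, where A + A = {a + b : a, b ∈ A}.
K = |A + A| / |A| = 19/6

Enumerate A + A = {a + b : a, b ∈ A}. With |A| = 6, there are |A|^2 = 36 ordered sum pairs; collecting distinct values, A + A = {-14, -11, -8, -2, 1, 2, 3, 5, 6, 10, 14, 15, 18, 19, 20, 27, 31, 32, 44}, so |A + A| = 19. Thus K = 19/6. For comparison, the minimum possible |A + A| over all 6-element sets is 2·6 − 1 = 11 (so min K = 11/6), attained only by arithmetic progressions.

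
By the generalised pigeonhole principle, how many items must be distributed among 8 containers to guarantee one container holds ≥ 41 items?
n = (41 − 1)·8 + 1 = 321

By the generalised pigeonhole principle, to guarantee some box contains ≥ r objects we need more than (r − 1) · k objects total. Threshold: n = (r − 1) · k + 1. With r = 41 and k = 8: n = 40 · 8 + 1 = 320 + 1 = 321. For n = 320 = 40 · 8, we can put exactly 40 objects in every box, avoiding 41 in any single one — so 321 is tight.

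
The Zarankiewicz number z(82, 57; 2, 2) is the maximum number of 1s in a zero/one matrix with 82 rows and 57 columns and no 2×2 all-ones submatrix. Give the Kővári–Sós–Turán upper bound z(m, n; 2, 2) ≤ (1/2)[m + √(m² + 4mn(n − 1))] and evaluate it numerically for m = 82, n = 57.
z(82, 57; 2, 2) ≤ (1/2)[82 + √(82² + 4·82·57·56)] = (1/2)[82 + √1053700] = 554.2495

Kővári–Sós–Turán: let r_1, ..., r_82 be the row sums and z = Σ r_i the total number of 1s. Each pair of columns can share at most one row with both entries 1 (else a 2×2 all-ones block appears), so Σ_i C(r_i, 2) ≤ C(57, 2) = 1596. By convexity Σ_i C(r_i, 2) ≥ 82·C(z/82, 2) = z(z − 82)/(2·82), giving z² − 82z − 82·57·56 ≤ 0 and hence z ≤ (1/2)[82 + √(6724 + 4·261744)] = (1/2)[82 + √1053700] ≈ (1/2)(82 + 1026.4989) = 554.2495.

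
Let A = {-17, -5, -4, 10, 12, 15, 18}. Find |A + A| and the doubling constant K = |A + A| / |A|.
K = |A + A| / |A| = 27/7

Enumerate A + A = {a + b : a, b ∈ A}. With |A| = 7, there are |A|^2 = 49 ordered sum pairs; collecting distinct values, A + A = {-34, -22, -21, -10, -9, -8, -7, -5, -2, 1, 5, 6, 7, 8, 10, 11, 13, 14, 20, 22, 24, 25, 27, 28, 30, 33, 36}, so |A + A| = 27. Thus K = 27/7. For comparison, the minimum possible |A + A| over all 7-element sets is 2·7 − 1 = 13 (so min K = 13/7), attained only by arithmetic progressions.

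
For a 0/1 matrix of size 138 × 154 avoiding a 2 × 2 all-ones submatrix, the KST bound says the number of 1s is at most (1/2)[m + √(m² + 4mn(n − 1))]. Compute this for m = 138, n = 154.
z(138, 154; 2, 2) ≤ (1/2)[138 + √(138² + 4·138·154·153)] = (1/2)[138 + √13025268] = 1873.5268

Kővári–Sós–Turán: let r_1, ..., r_138 be the row sums and z = Σ r_i the total number of 1s. Each pair of columns can share at most one row with both entries 1 (else a 2×2 all-ones block appears), so Σ_i C(r_i, 2) ≤ C(154, 2) = 11781. By convexity Σ_i C(r_i, 2) ≥ 138·C(z/138, 2) = z(z − 138)/(2·138), giving z² − 138z − 138·154·153 ≤ 0 and hence z ≤ (1/2)[138 + √(19044 + 4·3251556)] = (1/2)[138 + √13025268] ≈ (1/2)(138 + 3609.0536) = 1873.5268.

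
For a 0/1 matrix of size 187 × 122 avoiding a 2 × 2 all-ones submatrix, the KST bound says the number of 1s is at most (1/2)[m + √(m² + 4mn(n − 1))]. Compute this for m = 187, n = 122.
z(187, 122; 2, 2) ≤ (1/2)[187 + √(187² + 4·187·122·121)] = (1/2)[187 + √11076945] = 1757.6022

Kővári–Sós–Turán: let r_1, ..., r_187 be the row sums and z = Σ r_i the total number of 1s. Each pair of columns can share at most one row with both entries 1 (else a 2×2 all-ones block appears), so Σ_i C(r_i, 2) ≤ C(122, 2) = 7381. By convexity Σ_i C(r_i, 2) ≥ 187·C(z/187, 2) = z(z − 187)/(2·187), giving z² − 187z − 187·122·121 ≤ 0 and hence z ≤ (1/2)[187 + √(34969 + 4·2760494)] = (1/2)[187 + √11076945] ≈ (1/2)(187 + 3328.2045) = 1757.6022.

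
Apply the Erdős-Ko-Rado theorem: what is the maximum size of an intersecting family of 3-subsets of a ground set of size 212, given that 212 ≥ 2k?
max |F| = C(211, 2) = 22155

Erdős-Ko-Rado (1961): when n ≥ 2k, max |F| = C(n−1, k−1). The bound is attained by the star {A : i ∈ A} for any fixed i ∈ [n]. Here C(212−1, 3−1) = C(211, 2) = 22155.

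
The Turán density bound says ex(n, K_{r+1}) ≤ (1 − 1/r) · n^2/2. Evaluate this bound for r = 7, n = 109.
Turán density bound = (6/7) · 109^2/2 = 35643/7 ≈ 5091.8571

Turán's theorem: ex(n, K_{r+1}) is achieved by the complete r-partite Turán graph T(n, r) with parts as balanced as possible, and is at most (1 − 1/r) · n^2/2. For r = 7, n = 109: the density bound is (6/7) · 11881/2 = 35643/7 ≈ 5091.8571. The integer-valued extremum is e(T(109, 7)) = 5091, which is strictly less than the density bound 35643/7 since 7 ∤ 109 (the parts of T(109, 7) cannot all be equal).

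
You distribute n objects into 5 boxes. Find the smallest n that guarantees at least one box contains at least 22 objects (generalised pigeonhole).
n = (22 − 1)·5 + 1 = 106

By the generalised pigeonhole principle, to guarantee some box contains ≥ r objects we need more than (r − 1) · k objects total. Threshold: n = (r − 1) · k + 1. With r = 22 and k = 5: n = 21 · 5 + 1 = 105 + 1 = 106. For n = 105 = 21 · 5, we can put exactly 21 objects in every box, avoiding 22 in any single one — so 106 is tight.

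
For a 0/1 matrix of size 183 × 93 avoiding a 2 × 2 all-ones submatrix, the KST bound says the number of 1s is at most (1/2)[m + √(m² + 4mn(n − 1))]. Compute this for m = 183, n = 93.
z(183, 93; 2, 2) ≤ (1/2)[183 + √(183² + 4·183·93·92)] = (1/2)[183 + √6296481] = 1346.1395

Kővári–Sós–Turán: let r_1, ..., r_183 be the row sums and z = Σ r_i the total number of 1s. Each pair of columns can share at most one row with both entries 1 (else a 2×2 all-ones block appears), so Σ_i C(r_i, 2) ≤ C(93, 2) = 4278. By convexity Σ_i C(r_i, 2) ≥ 183·C(z/183, 2) = z(z − 183)/(2·183), giving z² − 183z − 183·93·92 ≤ 0 and hence z ≤ (1/2)[183 + √(33489 + 4·1565748)] = (1/2)[183 + √6296481] ≈ (1/2)(183 + 2509.279) = 1346.1395.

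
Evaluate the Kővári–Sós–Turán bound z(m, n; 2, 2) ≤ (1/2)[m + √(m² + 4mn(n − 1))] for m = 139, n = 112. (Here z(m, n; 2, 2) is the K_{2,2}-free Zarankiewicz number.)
z(139, 112; 2, 2) ≤ (1/2)[139 + √(139² + 4·139·112·111)] = (1/2)[139 + √6931513] = 1385.8883

Kővári–Sós–Turán: let r_1, ..., r_139 be the row sums and z = Σ r_i the total number of 1s. Each pair of columns can share at most one row with both entries 1 (else a 2×2 all-ones block appears), so Σ_i C(r_i, 2) ≤ C(112, 2) = 6216. By convexity Σ_i C(r_i, 2) ≥ 139·C(z/139, 2) = z(z − 139)/(2·139), giving z² − 139z − 139·112·111 ≤ 0 and hence z ≤ (1/2)[139 + √(19321 + 4·1728048)] = (1/2)[139 + √6931513] ≈ (1/2)(139 + 2632.7767) = 1385.8883.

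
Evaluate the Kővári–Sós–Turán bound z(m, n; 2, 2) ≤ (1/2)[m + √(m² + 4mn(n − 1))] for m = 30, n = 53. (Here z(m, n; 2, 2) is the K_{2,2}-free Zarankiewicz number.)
z(30, 53; 2, 2) ≤ (1/2)[30 + √(30² + 4·30·53·52)] = (1/2)[30 + √331620] = 302.9323

Kővári–Sós–Turán: let r_1, ..., r_30 be the row sums and z = Σ r_i the total number of 1s. Each pair of columns can share at most one row with both entries 1 (else a 2×2 all-ones block appears), so Σ_i C(r_i, 2) ≤ C(53, 2) = 1378. By convexity Σ_i C(r_i, 2) ≥ 30·C(z/30, 2) = z(z − 30)/(2·30), giving z² − 30z − 30·53·52 ≤ 0 and hence z ≤ (1/2)[30 + √(900 + 4·82680)] = (1/2)[30 + √331620] ≈ (1/2)(30 + 575.8646) = 302.9323.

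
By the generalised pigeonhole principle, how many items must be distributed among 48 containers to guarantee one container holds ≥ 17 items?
n = (17 − 1)·48 + 1 = 769

By the generalised pigeonhole principle, to guarantee some box contains ≥ r objects we need more than (r − 1) · k objects total. Threshold: n = (r − 1) · k + 1. With r = 17 and k = 48: n = 16 · 48 + 1 = 768 + 1 = 769. For n = 768 = 16 · 48, we can put exactly 16 objects in every box, avoiding 17 in any single one — so 769 is tight.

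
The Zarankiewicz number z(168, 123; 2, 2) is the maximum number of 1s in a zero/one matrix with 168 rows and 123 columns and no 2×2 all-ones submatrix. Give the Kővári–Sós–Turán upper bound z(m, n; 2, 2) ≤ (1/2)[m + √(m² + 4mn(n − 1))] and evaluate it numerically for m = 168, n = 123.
z(168, 123; 2, 2) ≤ (1/2)[168 + √(168² + 4·168·123·122)] = (1/2)[168 + √10112256] = 1673.9887

Kővári–Sós–Turán: let r_1, ..., r_168 be the row sums and z = Σ r_i the total number of 1s. Each pair of columns can share at most one row with both entries 1 (else a 2×2 all-ones block appears), so Σ_i C(r_i, 2) ≤ C(123, 2) = 7503. By convexity Σ_i C(r_i, 2) ≥ 168·C(z/168, 2) = z(z − 168)/(2·168), giving z² − 168z − 168·123·122 ≤ 0 and hence z ≤ (1/2)[168 + √(28224 + 4·2521008)] = (1/2)[168 + √10112256] ≈ (1/2)(168 + 3179.9774) = 1673.9887.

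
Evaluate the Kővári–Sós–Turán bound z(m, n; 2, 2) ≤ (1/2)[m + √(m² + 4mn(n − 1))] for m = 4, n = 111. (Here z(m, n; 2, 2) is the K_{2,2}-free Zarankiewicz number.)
z(4, 111; 2, 2) ≤ (1/2)[4 + √(4² + 4·4·111·110)] = (1/2)[4 + √195376] = 223.0068

Kővári–Sós–Turán: let r_1, ..., r_4 be the row sums and z = Σ r_i the total number of 1s. Each pair of columns can share at most one row with both entries 1 (else a 2×2 all-ones block appears), so Σ_i C(r_i, 2) ≤ C(111, 2) = 6105. By convexity Σ_i C(r_i, 2) ≥ 4·C(z/4, 2) = z(z − 4)/(2·4), giving z² − 4z − 4·111·110 ≤ 0 and hence z ≤ (1/2)[4 + √(16 + 4·48840)] = (1/2)[4 + √195376] ≈ (1/2)(4 + 442.0136) = 223.0068.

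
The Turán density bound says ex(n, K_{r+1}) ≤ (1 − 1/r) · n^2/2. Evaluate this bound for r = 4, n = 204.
Turán density bound = (3/4) · 204^2/2 = 15606

Turán's theorem: ex(n, K_{r+1}) is achieved by the complete r-partite Turán graph T(n, r) with parts as balanced as possible, and is at most (1 − 1/r) · n^2/2. For r = 4, n = 204: the density bound is (3/4) · 41616/2 = 15606. Since 4 ∣ 204, the Turán graph T(204, 4) has parts of equal size 51, and its edge count e(T(204, 4)) = 15606 attains the density bound exactly.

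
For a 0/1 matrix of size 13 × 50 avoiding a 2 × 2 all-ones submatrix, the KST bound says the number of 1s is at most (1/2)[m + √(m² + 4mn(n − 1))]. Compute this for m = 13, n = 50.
z(13, 50; 2, 2) ≤ (1/2)[13 + √(13² + 4·13·50·49)] = (1/2)[13 + √127569] = 185.084

Kővári–Sós–Turán: let r_1, ..., r_13 be the row sums and z = Σ r_i the total number of 1s. Each pair of columns can share at most one row with both entries 1 (else a 2×2 all-ones block appears), so Σ_i C(r_i, 2) ≤ C(50, 2) = 1225. By convexity Σ_i C(r_i, 2) ≥ 13·C(z/13, 2) = z(z − 13)/(2·13), giving z² − 13z − 13·50·49 ≤ 0 and hence z ≤ (1/2)[13 + √(169 + 4·31850)] = (1/2)[13 + √127569] ≈ (1/2)(13 + 357.168) = 185.084.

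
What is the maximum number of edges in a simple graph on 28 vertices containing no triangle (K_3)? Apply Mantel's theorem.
ex(28, K_3) = ⌊28^2/4⌋ = 196

Mantel (1907): a triangle-free graph on n vertices has at most ⌊n^2/4⌋ edges, with equality for the complete bipartite graph K_{⌊n/2⌋, ⌈n/2⌉}. For n = 28: ⌊28^2/4⌋ = ⌊784/4⌋ = 196. The extremal graph is K_{14, 14}, which has 14·14 = 196 edges.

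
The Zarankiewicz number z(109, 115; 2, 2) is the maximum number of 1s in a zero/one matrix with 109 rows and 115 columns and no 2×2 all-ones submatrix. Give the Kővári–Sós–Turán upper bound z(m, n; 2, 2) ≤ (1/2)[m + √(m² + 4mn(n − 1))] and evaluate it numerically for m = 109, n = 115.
z(109, 115; 2, 2) ≤ (1/2)[109 + √(109² + 4·109·115·114)] = (1/2)[109 + √5727841] = 1251.1454

Kővári–Sós–Turán: let r_1, ..., r_109 be the row sums and z = Σ r_i the total number of 1s. Each pair of columns can share at most one row with both entries 1 (else a 2×2 all-ones block appears), so Σ_i C(r_i, 2) ≤ C(115, 2) = 6555. By convexity Σ_i C(r_i, 2) ≥ 109·C(z/109, 2) = z(z − 109)/(2·109), giving z² − 109z − 109·115·114 ≤ 0 and hence z ≤ (1/2)[109 + √(11881 + 4·1428990)] = (1/2)[109 + √5727841] ≈ (1/2)(109 + 2393.2908) = 1251.1454.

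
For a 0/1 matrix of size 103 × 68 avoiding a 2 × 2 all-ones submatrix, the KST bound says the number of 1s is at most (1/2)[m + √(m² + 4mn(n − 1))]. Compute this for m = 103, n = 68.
z(103, 68; 2, 2) ≤ (1/2)[103 + √(103² + 4·103·68·67)] = (1/2)[103 + √1887681] = 738.4645

Kővári–Sós–Turán: let r_1, ..., r_103 be the row sums and z = Σ r_i the total number of 1s. Each pair of columns can share at most one row with both entries 1 (else a 2×2 all-ones block appears), so Σ_i C(r_i, 2) ≤ C(68, 2) = 2278. By convexity Σ_i C(r_i, 2) ≥ 103·C(z/103, 2) = z(z − 103)/(2·103), giving z² − 103z − 103·68·67 ≤ 0 and hence z ≤ (1/2)[103 + √(10609 + 4·469268)] = (1/2)[103 + √1887681] ≈ (1/2)(103 + 1373.929) = 738.4645.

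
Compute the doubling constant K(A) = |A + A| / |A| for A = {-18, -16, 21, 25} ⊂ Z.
K = |A + A| / |A| = 10/4 = 5/2

Enumerate A + A = {a + b : a, b ∈ A}. With |A| = 4, there are |A|^2 = 16 ordered sum pairs; collecting distinct values, A + A = {-36, -34, -32, 3, 5, 7, 9, 42, 46, 50}, so |A + A| = 10. Thus K = 10/4 = 5/2. For comparison, the minimum possible |A + A| over all 4-element sets is 2·4 − 1 = 7 (so min K = 7/4), attained only by arithmetic progressions.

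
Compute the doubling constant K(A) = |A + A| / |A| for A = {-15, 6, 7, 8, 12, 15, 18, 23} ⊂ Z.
K = |A + A| / |A| = 32/8 = 4

Enumerate A + A = {a + b : a, b ∈ A}. With |A| = 8, there are |A|^2 = 64 ordered sum pairs; collecting distinct values, A + A = {-30, -9, -8, -7, -3, 0, 3, 8, 12, 13, 14, 15, 16, 18, 19, 20, 21, 22, 23, 24, 25, 26, 27, 29, 30, 31, 33, 35, 36, 38, 41, 46}, so |A + A| = 32. Thus K = 32/8 = 4. For comparison, the minimum possible |A + A| over all 8-element sets is 2·8 − 1 = 15 (so min K = 15/8), attained only by arithmetic progressions.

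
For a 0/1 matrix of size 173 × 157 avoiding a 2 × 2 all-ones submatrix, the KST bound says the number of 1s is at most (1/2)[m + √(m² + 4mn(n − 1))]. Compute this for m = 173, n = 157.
z(173, 157; 2, 2) ≤ (1/2)[173 + √(173² + 4·173·157·156)] = (1/2)[173 + √16978393] = 2146.7423

Kővári–Sós–Turán: let r_1, ..., r_173 be the row sums and z = Σ r_i the total number of 1s. Each pair of columns can share at most one row with both entries 1 (else a 2×2 all-ones block appears), so Σ_i C(r_i, 2) ≤ C(157, 2) = 12246. By convexity Σ_i C(r_i, 2) ≥ 173·C(z/173, 2) = z(z − 173)/(2·173), giving z² − 173z − 173·157·156 ≤ 0 and hence z ≤ (1/2)[173 + √(29929 + 4·4237116)] = (1/2)[173 + √16978393] ≈ (1/2)(173 + 4120.4846) = 2146.7423.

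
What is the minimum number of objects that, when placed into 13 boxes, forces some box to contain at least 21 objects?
n = (21 − 1)·13 + 1 = 261

By the generalised pigeonhole principle, to guarantee some box contains ≥ r objects we need more than (r − 1) · k objects total. Threshold: n = (r − 1) · k + 1. With r = 21 and k = 13: n = 20 · 13 + 1 = 260 + 1 = 261. For n = 260 = 20 · 13, we can put exactly 20 objects in every box, avoiding 21 in any single one — so 261 is tight.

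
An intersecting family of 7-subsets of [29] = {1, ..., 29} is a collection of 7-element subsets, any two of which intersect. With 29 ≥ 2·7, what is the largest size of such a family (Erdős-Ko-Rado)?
max |F| = C(28, 6) = 376740

Erdős-Ko-Rado (1961): when n ≥ 2k, max |F| = C(n−1, k−1). The bound is attained by the star {A : i ∈ A} for any fixed i ∈ [n]. Here C(29−1, 7−1) = C(28, 6) = 376740.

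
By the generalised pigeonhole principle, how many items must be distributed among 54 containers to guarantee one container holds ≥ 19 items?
n = (19 − 1)·54 + 1 = 973

By the generalised pigeonhole principle, to guarantee some box contains ≥ r objects we need more than (r − 1) · k objects total. Threshold: n = (r − 1) · k + 1. With r = 19 and k = 54: n = 18 · 54 + 1 = 972 + 1 = 973. For n = 972 = 18 · 54, we can put exactly 18 objects in every box, avoiding 19 in any single one — so 973 is tight.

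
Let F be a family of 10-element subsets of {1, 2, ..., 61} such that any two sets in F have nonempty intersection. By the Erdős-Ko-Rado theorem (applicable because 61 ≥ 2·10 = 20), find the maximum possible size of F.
max |F| = C(60, 9) = 14783142660

The Erdős-Ko-Rado theorem states: for n ≥ 2k, an intersecting family of k-subsets of an n-element set has size at most C(n − 1, k − 1), with equality for 'star' families {A ⊆ [n] : |A| = k, i ∈ A} (fix an element i). For n = 61, k = 10: C(60, 9) = 14783142660.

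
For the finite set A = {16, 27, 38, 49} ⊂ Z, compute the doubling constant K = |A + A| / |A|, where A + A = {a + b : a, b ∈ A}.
K = |A + A| / |A| = 7/4

Enumerate A + A = {a + b : a, b ∈ A}. With |A| = 4, there are |A|^2 = 16 ordered sum pairs; collecting distinct values, A + A = {32, 43, 54, 65, 76, 87, 98}, so |A + A| = 7. Thus K = 7/4. Here |A + A| = 2|A| − 1 = 7, the minimum possible — so K = 7/4 is minimal, which holds iff A is an arithmetic progression.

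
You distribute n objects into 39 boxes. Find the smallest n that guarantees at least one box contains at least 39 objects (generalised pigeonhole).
n = (39 − 1)·39 + 1 = 1483

By the generalised pigeonhole principle, to guarantee some box contains ≥ r objects we need more than (r − 1) · k objects total. Threshold: n = (r − 1) · k + 1. With r = 39 and k = 39: n = 38 · 39 + 1 = 1482 + 1 = 1483. For n = 1482 = 38 · 39, we can put exactly 38 objects in every box, avoiding 39 in any single one — so 1483 is tight.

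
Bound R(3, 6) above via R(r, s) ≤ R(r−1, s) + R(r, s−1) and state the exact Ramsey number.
R(3, 6) ≤ R(2, 6) + R(3, 5) = 6 + 14 = 20; exact value R(3, 6) = 18.

The Erdős–Szekeres recurrence R(r, s) ≤ R(r−1, s) + R(r, s−1) applied to (r, s) = (3, 6) gives
  R(3, 6) ≤ R(2, 6) + R(3, 5) = 6 + 14 = 20.
(Recall R(2, k) = k and R is symmetric.) The recurrence is not tight here (it gives 20, but the exact value is R(3, 6) = 18); the tight upper bound requires a sharper argument than the simple recurrence, combined with a lower-bound construction on K_{17}.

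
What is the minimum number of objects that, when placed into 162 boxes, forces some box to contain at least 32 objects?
n = (32 − 1)·162 + 1 = 5023

By the generalised pigeonhole principle, to guarantee some box contains ≥ r objects we need more than (r − 1) · k objects total. Threshold: n = (r − 1) · k + 1. With r = 32 and k = 162: n = 31 · 162 + 1 = 5022 + 1 = 5023. For n = 5022 = 31 · 162, we can put exactly 31 objects in every box, avoiding 32 in any single one — so 5023 is tight.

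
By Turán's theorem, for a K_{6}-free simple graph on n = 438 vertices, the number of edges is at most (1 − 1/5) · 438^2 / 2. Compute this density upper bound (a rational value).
Turán density bound = (4/5) · 438^2/2 = 383688/5 ≈ 76737.6

Turán's theorem: ex(n, K_{r+1}) is achieved by the complete r-partite Turán graph T(n, r) with parts as balanced as possible, and is at most (1 − 1/r) · n^2/2. For r = 5, n = 438: the density bound is (4/5) · 191844/2 = 383688/5 ≈ 76737.6. The integer-valued extremum is e(T(438, 5)) = 76737, which is strictly less than the density bound 383688/5 since 5 ∤ 438 (the parts of T(438, 5) cannot all be equal).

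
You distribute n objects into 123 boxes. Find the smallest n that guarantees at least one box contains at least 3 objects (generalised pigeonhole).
n = (3 − 1)·123 + 1 = 247

By the generalised pigeonhole principle, to guarantee some box contains ≥ r objects we need more than (r − 1) · k objects total. Threshold: n = (r − 1) · k + 1. With r = 3 and k = 123: n = 2 · 123 + 1 = 246 + 1 = 247. For n = 246 = 2 · 123, we can put exactly 2 objects in every box, avoiding 3 in any single one — so 247 is tight.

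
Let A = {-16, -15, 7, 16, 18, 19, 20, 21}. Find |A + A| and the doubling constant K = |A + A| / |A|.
K = |A + A| / |A| = 28/8 = 7/2

Enumerate A + A = {a + b : a, b ∈ A}. With |A| = 8, there are |A|^2 = 64 ordered sum pairs; collecting distinct values, A + A = {-32, -31, -30, -9, -8, 0, 1, 2, 3, 4, 5, 6, 14, 23, 25, 26, 27, 28, 32, 34, 35, 36, 37, 38, 39, 40, 41, 42}, so |A + A| = 28. Thus K = 28/8 = 7/2. For comparison, the minimum possible |A + A| over all 8-element sets is 2·8 − 1 = 15 (so min K = 15/8), attained only by arithmetic progressions.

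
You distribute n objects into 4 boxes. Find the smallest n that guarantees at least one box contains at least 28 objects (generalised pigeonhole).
n = (28 − 1)·4 + 1 = 109

By the generalised pigeonhole principle, to guarantee some box contains ≥ r objects we need more than (r − 1) · k objects total. Threshold: n = (r − 1) · k + 1. With r = 28 and k = 4: n = 27 · 4 + 1 = 108 + 1 = 109. For n = 108 = 27 · 4, we can put exactly 27 objects in every box, avoiding 28 in any single one — so 109 is tight.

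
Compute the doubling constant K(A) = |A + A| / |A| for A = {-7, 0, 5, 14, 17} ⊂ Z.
K = |A + A| / |A| = 14/5

Enumerate A + A = {a + b : a, b ∈ A}. With |A| = 5, there are |A|^2 = 25 ordered sum pairs; collecting distinct values, A + A = {-14, -7, -2, 0, 5, 7, 10, 14, 17, 19, 22, 28, 31, 34}, so |A + A| = 14. Thus K = 14/5. For comparison, the minimum possible |A + A| over all 5-element sets is 2·5 − 1 = 9 (so min K = 9/5), attained only by arithmetic progressions.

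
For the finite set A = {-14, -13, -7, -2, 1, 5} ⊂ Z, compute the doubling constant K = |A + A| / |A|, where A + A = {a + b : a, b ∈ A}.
K = |A + A| / |A| = 20/6 = 10/3

Enumerate A + A = {a + b : a, b ∈ A}. With |A| = 6, there are |A|^2 = 36 ordered sum pairs; collecting distinct values, A + A = {-28, -27, -26, -21, -20, -16, -15, -14, -13, -12, -9, -8, -6, -4, -2, -1, 2, 3, 6, 10}, so |A + A| = 20. Thus K = 20/6 = 10/3. For comparison, the minimum possible |A + A| over all 6-element sets is 2·6 − 1 = 11 (so min K = 11/6), attained only by arithmetic progressions.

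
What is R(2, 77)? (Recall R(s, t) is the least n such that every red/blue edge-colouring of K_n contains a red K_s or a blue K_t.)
R(2, 77) = 77

R(2, k) = k for all k ≥ 2: in a 2-colouring of K_k, either some edge is red (a red K_2) or all edges are blue (a blue K_k). And K_{76} coloured all-blue has no blue K_77, so R(2, 77) > 76. Hence R(2, 77) = 77.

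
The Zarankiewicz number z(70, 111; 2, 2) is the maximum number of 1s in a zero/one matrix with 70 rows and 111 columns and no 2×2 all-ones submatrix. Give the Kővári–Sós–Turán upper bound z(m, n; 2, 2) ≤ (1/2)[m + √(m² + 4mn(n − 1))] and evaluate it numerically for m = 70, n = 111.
z(70, 111; 2, 2) ≤ (1/2)[70 + √(70² + 4·70·111·110)] = (1/2)[70 + √3423700] = 960.1621

Kővári–Sós–Turán: let r_1, ..., r_70 be the row sums and z = Σ r_i the total number of 1s. Each pair of columns can share at most one row with both entries 1 (else a 2×2 all-ones block appears), so Σ_i C(r_i, 2) ≤ C(111, 2) = 6105. By convexity Σ_i C(r_i, 2) ≥ 70·C(z/70, 2) = z(z − 70)/(2·70), giving z² − 70z − 70·111·110 ≤ 0 and hence z ≤ (1/2)[70 + √(4900 + 4·854700)] = (1/2)[70 + √3423700] ≈ (1/2)(70 + 1850.3243) = 960.1621.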